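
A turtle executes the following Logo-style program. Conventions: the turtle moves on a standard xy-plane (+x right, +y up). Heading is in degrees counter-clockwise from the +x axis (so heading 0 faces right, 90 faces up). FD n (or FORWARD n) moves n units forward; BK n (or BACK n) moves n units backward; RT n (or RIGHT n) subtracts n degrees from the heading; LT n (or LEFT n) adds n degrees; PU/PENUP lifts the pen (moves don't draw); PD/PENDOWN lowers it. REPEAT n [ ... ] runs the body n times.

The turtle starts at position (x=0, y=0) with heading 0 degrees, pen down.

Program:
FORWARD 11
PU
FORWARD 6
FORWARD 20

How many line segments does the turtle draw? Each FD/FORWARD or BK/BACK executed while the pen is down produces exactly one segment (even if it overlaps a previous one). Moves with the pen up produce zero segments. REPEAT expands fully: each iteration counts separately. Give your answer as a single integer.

Answer: 1

Derivation:
Executing turtle program step by step:
Start: pos=(0,0), heading=0, pen down
FD 11: (0,0) -> (11,0) [heading=0, draw]
PU: pen up
FD 6: (11,0) -> (17,0) [heading=0, move]
FD 20: (17,0) -> (37,0) [heading=0, move]
Final: pos=(37,0), heading=0, 1 segment(s) drawn
Segments drawn: 1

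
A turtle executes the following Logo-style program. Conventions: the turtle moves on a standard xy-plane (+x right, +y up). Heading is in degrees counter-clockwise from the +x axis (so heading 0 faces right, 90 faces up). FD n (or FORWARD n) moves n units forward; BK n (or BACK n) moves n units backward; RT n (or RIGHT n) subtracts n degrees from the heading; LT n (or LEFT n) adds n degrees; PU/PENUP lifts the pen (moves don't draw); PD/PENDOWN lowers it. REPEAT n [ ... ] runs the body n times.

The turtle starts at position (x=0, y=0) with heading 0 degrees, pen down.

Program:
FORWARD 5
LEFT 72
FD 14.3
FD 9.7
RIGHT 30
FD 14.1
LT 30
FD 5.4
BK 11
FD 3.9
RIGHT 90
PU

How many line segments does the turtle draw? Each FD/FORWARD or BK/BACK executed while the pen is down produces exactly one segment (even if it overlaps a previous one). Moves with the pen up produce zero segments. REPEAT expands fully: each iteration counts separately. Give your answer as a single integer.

Executing turtle program step by step:
Start: pos=(0,0), heading=0, pen down
FD 5: (0,0) -> (5,0) [heading=0, draw]
LT 72: heading 0 -> 72
FD 14.3: (5,0) -> (9.419,13.6) [heading=72, draw]
FD 9.7: (9.419,13.6) -> (12.416,22.825) [heading=72, draw]
RT 30: heading 72 -> 42
FD 14.1: (12.416,22.825) -> (22.895,32.26) [heading=42, draw]
LT 30: heading 42 -> 72
FD 5.4: (22.895,32.26) -> (24.563,37.396) [heading=72, draw]
BK 11: (24.563,37.396) -> (21.164,26.934) [heading=72, draw]
FD 3.9: (21.164,26.934) -> (22.369,30.643) [heading=72, draw]
RT 90: heading 72 -> 342
PU: pen up
Final: pos=(22.369,30.643), heading=342, 7 segment(s) drawn
Segments drawn: 7

Answer: 7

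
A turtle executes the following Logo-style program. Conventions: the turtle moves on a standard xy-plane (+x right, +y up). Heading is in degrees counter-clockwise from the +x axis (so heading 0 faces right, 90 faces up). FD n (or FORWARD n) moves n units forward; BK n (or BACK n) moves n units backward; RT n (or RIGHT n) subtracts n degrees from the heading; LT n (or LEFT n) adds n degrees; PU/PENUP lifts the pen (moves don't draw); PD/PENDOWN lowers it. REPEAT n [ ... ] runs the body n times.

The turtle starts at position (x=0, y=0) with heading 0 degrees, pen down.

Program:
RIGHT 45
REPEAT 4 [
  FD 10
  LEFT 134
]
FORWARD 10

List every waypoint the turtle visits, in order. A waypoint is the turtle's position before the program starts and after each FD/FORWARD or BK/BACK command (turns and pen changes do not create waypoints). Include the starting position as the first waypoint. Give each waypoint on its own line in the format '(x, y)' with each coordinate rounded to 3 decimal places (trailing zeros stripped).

Answer: (0, 0)
(7.071, -7.071)
(7.246, 2.927)
(-0.068, -3.893)
(9.918, -4.416)
(3.358, 3.131)

Derivation:
Executing turtle program step by step:
Start: pos=(0,0), heading=0, pen down
RT 45: heading 0 -> 315
REPEAT 4 [
  -- iteration 1/4 --
  FD 10: (0,0) -> (7.071,-7.071) [heading=315, draw]
  LT 134: heading 315 -> 89
  -- iteration 2/4 --
  FD 10: (7.071,-7.071) -> (7.246,2.927) [heading=89, draw]
  LT 134: heading 89 -> 223
  -- iteration 3/4 --
  FD 10: (7.246,2.927) -> (-0.068,-3.893) [heading=223, draw]
  LT 134: heading 223 -> 357
  -- iteration 4/4 --
  FD 10: (-0.068,-3.893) -> (9.918,-4.416) [heading=357, draw]
  LT 134: heading 357 -> 131
]
FD 10: (9.918,-4.416) -> (3.358,3.131) [heading=131, draw]
Final: pos=(3.358,3.131), heading=131, 5 segment(s) drawn
Waypoints (6 total):
(0, 0)
(7.071, -7.071)
(7.246, 2.927)
(-0.068, -3.893)
(9.918, -4.416)
(3.358, 3.131)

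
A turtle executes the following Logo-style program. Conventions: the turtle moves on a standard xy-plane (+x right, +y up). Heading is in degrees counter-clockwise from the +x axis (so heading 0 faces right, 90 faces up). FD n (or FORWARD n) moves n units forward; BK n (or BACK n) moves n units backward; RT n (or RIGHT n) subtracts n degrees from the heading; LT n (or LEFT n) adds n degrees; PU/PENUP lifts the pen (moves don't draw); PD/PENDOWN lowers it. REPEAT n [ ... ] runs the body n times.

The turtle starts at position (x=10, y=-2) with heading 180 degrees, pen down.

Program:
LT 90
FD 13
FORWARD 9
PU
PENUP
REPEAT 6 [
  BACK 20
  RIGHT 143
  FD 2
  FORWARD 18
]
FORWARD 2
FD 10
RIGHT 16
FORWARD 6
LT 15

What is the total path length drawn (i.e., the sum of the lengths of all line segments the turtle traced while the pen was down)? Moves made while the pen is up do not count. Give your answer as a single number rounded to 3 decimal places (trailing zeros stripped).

Answer: 22

Derivation:
Executing turtle program step by step:
Start: pos=(10,-2), heading=180, pen down
LT 90: heading 180 -> 270
FD 13: (10,-2) -> (10,-15) [heading=270, draw]
FD 9: (10,-15) -> (10,-24) [heading=270, draw]
PU: pen up
PU: pen up
REPEAT 6 [
  -- iteration 1/6 --
  BK 20: (10,-24) -> (10,-4) [heading=270, move]
  RT 143: heading 270 -> 127
  FD 2: (10,-4) -> (8.796,-2.403) [heading=127, move]
  FD 18: (8.796,-2.403) -> (-2.036,11.973) [heading=127, move]
  -- iteration 2/6 --
  BK 20: (-2.036,11.973) -> (10,-4) [heading=127, move]
  RT 143: heading 127 -> 344
  FD 2: (10,-4) -> (11.923,-4.551) [heading=344, move]
  FD 18: (11.923,-4.551) -> (29.225,-9.513) [heading=344, move]
  -- iteration 3/6 --
  BK 20: (29.225,-9.513) -> (10,-4) [heading=344, move]
  RT 143: heading 344 -> 201
  FD 2: (10,-4) -> (8.133,-4.717) [heading=201, move]
  FD 18: (8.133,-4.717) -> (-8.672,-11.167) [heading=201, move]
  -- iteration 4/6 --
  BK 20: (-8.672,-11.167) -> (10,-4) [heading=201, move]
  RT 143: heading 201 -> 58
  FD 2: (10,-4) -> (11.06,-2.304) [heading=58, move]
  FD 18: (11.06,-2.304) -> (20.598,12.961) [heading=58, move]
  -- iteration 5/6 --
  BK 20: (20.598,12.961) -> (10,-4) [heading=58, move]
  RT 143: heading 58 -> 275
  FD 2: (10,-4) -> (10.174,-5.992) [heading=275, move]
  FD 18: (10.174,-5.992) -> (11.743,-23.924) [heading=275, move]
  -- iteration 6/6 --
  BK 20: (11.743,-23.924) -> (10,-4) [heading=275, move]
  RT 143: heading 275 -> 132
  FD 2: (10,-4) -> (8.662,-2.514) [heading=132, move]
  FD 18: (8.662,-2.514) -> (-3.383,10.863) [heading=132, move]
]
FD 2: (-3.383,10.863) -> (-4.721,12.349) [heading=132, move]
FD 10: (-4.721,12.349) -> (-11.412,19.781) [heading=132, move]
RT 16: heading 132 -> 116
FD 6: (-11.412,19.781) -> (-14.042,25.173) [heading=116, move]
LT 15: heading 116 -> 131
Final: pos=(-14.042,25.173), heading=131, 2 segment(s) drawn

Segment lengths:
  seg 1: (10,-2) -> (10,-15), length = 13
  seg 2: (10,-15) -> (10,-24), length = 9
Total = 22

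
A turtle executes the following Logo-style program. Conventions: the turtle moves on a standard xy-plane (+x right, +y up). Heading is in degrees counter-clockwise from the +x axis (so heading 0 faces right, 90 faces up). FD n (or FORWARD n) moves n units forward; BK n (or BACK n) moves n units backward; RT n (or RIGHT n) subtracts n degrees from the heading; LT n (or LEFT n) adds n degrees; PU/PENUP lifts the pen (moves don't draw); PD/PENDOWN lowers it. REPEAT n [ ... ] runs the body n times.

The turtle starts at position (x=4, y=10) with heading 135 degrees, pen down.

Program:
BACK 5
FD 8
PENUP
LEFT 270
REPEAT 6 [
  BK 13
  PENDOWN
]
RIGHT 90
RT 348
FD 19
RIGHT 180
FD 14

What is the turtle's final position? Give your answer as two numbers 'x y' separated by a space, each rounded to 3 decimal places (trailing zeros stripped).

Answer: -49.082 -45.756

Derivation:
Executing turtle program step by step:
Start: pos=(4,10), heading=135, pen down
BK 5: (4,10) -> (7.536,6.464) [heading=135, draw]
FD 8: (7.536,6.464) -> (1.879,12.121) [heading=135, draw]
PU: pen up
LT 270: heading 135 -> 45
REPEAT 6 [
  -- iteration 1/6 --
  BK 13: (1.879,12.121) -> (-7.314,2.929) [heading=45, move]
  PD: pen down
  -- iteration 2/6 --
  BK 13: (-7.314,2.929) -> (-16.506,-6.263) [heading=45, draw]
  PD: pen down
  -- iteration 3/6 --
  BK 13: (-16.506,-6.263) -> (-25.698,-15.456) [heading=45, draw]
  PD: pen down
  -- iteration 4/6 --
  BK 13: (-25.698,-15.456) -> (-34.891,-24.648) [heading=45, draw]
  PD: pen down
  -- iteration 5/6 --
  BK 13: (-34.891,-24.648) -> (-44.083,-33.841) [heading=45, draw]
  PD: pen down
  -- iteration 6/6 --
  BK 13: (-44.083,-33.841) -> (-53.276,-43.033) [heading=45, draw]
  PD: pen down
]
RT 90: heading 45 -> 315
RT 348: heading 315 -> 327
FD 19: (-53.276,-43.033) -> (-37.341,-53.381) [heading=327, draw]
RT 180: heading 327 -> 147
FD 14: (-37.341,-53.381) -> (-49.082,-45.756) [heading=147, draw]
Final: pos=(-49.082,-45.756), heading=147, 9 segment(s) drawn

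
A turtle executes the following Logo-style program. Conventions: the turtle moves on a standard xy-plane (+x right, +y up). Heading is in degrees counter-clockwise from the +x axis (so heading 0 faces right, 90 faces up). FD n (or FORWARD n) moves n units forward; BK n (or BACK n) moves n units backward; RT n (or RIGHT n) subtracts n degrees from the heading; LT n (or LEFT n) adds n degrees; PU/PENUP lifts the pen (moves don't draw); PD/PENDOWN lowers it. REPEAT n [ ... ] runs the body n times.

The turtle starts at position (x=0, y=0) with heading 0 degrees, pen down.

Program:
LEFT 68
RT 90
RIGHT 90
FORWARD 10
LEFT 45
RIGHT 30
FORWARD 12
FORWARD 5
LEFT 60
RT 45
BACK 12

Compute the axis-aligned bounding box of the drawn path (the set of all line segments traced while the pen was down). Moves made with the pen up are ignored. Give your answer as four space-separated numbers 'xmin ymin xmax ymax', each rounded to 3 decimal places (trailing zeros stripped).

Answer: -7.488 -26.145 0 0

Derivation:
Executing turtle program step by step:
Start: pos=(0,0), heading=0, pen down
LT 68: heading 0 -> 68
RT 90: heading 68 -> 338
RT 90: heading 338 -> 248
FD 10: (0,0) -> (-3.746,-9.272) [heading=248, draw]
LT 45: heading 248 -> 293
RT 30: heading 293 -> 263
FD 12: (-3.746,-9.272) -> (-5.208,-21.182) [heading=263, draw]
FD 5: (-5.208,-21.182) -> (-5.818,-26.145) [heading=263, draw]
LT 60: heading 263 -> 323
RT 45: heading 323 -> 278
BK 12: (-5.818,-26.145) -> (-7.488,-14.262) [heading=278, draw]
Final: pos=(-7.488,-14.262), heading=278, 4 segment(s) drawn

Segment endpoints: x in {-7.488, -5.818, -5.208, -3.746, 0}, y in {-26.145, -21.182, -14.262, -9.272, 0}
xmin=-7.488, ymin=-26.145, xmax=0, ymax=0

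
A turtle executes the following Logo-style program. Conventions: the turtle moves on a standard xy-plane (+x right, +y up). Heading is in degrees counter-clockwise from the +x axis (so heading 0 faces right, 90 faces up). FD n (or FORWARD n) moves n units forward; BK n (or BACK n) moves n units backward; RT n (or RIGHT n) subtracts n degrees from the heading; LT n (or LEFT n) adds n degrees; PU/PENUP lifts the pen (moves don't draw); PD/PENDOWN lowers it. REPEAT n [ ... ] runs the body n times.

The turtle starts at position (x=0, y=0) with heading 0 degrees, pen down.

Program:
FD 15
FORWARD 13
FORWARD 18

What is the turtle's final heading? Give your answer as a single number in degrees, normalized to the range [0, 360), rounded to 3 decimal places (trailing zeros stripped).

Executing turtle program step by step:
Start: pos=(0,0), heading=0, pen down
FD 15: (0,0) -> (15,0) [heading=0, draw]
FD 13: (15,0) -> (28,0) [heading=0, draw]
FD 18: (28,0) -> (46,0) [heading=0, draw]
Final: pos=(46,0), heading=0, 3 segment(s) drawn

Answer: 0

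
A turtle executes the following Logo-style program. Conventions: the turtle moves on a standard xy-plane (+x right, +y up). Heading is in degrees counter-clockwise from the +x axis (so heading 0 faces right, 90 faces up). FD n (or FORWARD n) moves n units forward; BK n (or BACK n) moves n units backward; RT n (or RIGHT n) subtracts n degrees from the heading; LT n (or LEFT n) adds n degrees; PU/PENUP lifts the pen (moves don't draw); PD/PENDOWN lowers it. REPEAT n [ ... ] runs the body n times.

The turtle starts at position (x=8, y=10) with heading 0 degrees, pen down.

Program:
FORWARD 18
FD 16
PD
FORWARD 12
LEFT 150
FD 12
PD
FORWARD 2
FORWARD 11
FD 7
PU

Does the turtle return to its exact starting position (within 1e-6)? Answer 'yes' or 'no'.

Answer: no

Derivation:
Executing turtle program step by step:
Start: pos=(8,10), heading=0, pen down
FD 18: (8,10) -> (26,10) [heading=0, draw]
FD 16: (26,10) -> (42,10) [heading=0, draw]
PD: pen down
FD 12: (42,10) -> (54,10) [heading=0, draw]
LT 150: heading 0 -> 150
FD 12: (54,10) -> (43.608,16) [heading=150, draw]
PD: pen down
FD 2: (43.608,16) -> (41.876,17) [heading=150, draw]
FD 11: (41.876,17) -> (32.349,22.5) [heading=150, draw]
FD 7: (32.349,22.5) -> (26.287,26) [heading=150, draw]
PU: pen up
Final: pos=(26.287,26), heading=150, 7 segment(s) drawn

Start position: (8, 10)
Final position: (26.287, 26)
Distance = 24.299; >= 1e-6 -> NOT closed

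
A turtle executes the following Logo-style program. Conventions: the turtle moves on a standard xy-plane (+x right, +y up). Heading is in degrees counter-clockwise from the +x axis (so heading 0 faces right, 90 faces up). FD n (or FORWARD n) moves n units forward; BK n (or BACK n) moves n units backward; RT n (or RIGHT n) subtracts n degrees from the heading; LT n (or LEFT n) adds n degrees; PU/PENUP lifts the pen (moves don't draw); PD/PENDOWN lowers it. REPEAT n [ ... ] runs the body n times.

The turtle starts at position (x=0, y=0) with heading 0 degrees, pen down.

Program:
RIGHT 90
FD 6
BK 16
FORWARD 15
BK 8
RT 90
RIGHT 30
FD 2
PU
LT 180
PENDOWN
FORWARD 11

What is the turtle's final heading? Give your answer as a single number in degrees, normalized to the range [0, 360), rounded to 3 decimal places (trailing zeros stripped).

Answer: 330

Derivation:
Executing turtle program step by step:
Start: pos=(0,0), heading=0, pen down
RT 90: heading 0 -> 270
FD 6: (0,0) -> (0,-6) [heading=270, draw]
BK 16: (0,-6) -> (0,10) [heading=270, draw]
FD 15: (0,10) -> (0,-5) [heading=270, draw]
BK 8: (0,-5) -> (0,3) [heading=270, draw]
RT 90: heading 270 -> 180
RT 30: heading 180 -> 150
FD 2: (0,3) -> (-1.732,4) [heading=150, draw]
PU: pen up
LT 180: heading 150 -> 330
PD: pen down
FD 11: (-1.732,4) -> (7.794,-1.5) [heading=330, draw]
Final: pos=(7.794,-1.5), heading=330, 6 segment(s) drawn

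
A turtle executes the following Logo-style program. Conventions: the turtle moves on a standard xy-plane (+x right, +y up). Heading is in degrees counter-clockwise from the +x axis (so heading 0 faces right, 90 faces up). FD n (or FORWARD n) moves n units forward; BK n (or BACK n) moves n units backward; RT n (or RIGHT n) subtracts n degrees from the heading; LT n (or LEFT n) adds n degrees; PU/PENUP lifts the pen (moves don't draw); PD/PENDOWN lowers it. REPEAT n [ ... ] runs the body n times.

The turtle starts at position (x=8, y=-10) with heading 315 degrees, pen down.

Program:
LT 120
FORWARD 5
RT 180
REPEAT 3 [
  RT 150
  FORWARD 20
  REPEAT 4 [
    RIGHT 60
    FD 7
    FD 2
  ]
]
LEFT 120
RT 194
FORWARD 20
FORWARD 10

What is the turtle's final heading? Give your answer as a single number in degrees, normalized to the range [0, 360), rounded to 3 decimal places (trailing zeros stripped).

Answer: 91

Derivation:
Executing turtle program step by step:
Start: pos=(8,-10), heading=315, pen down
LT 120: heading 315 -> 75
FD 5: (8,-10) -> (9.294,-5.17) [heading=75, draw]
RT 180: heading 75 -> 255
REPEAT 3 [
  -- iteration 1/3 --
  RT 150: heading 255 -> 105
  FD 20: (9.294,-5.17) -> (4.118,14.148) [heading=105, draw]
  REPEAT 4 [
    -- iteration 1/4 --
    RT 60: heading 105 -> 45
    FD 7: (4.118,14.148) -> (9.067,19.098) [heading=45, draw]
    FD 2: (9.067,19.098) -> (10.482,20.512) [heading=45, draw]
    -- iteration 2/4 --
    RT 60: heading 45 -> 345
    FD 7: (10.482,20.512) -> (17.243,18.7) [heading=345, draw]
    FD 2: (17.243,18.7) -> (19.175,18.183) [heading=345, draw]
    -- iteration 3/4 --
    RT 60: heading 345 -> 285
    FD 7: (19.175,18.183) -> (20.987,11.421) [heading=285, draw]
    FD 2: (20.987,11.421) -> (21.504,9.489) [heading=285, draw]
    -- iteration 4/4 --
    RT 60: heading 285 -> 225
    FD 7: (21.504,9.489) -> (16.555,4.54) [heading=225, draw]
    FD 2: (16.555,4.54) -> (15.14,3.125) [heading=225, draw]
  ]
  -- iteration 2/3 --
  RT 150: heading 225 -> 75
  FD 20: (15.14,3.125) -> (20.317,22.444) [heading=75, draw]
  REPEAT 4 [
    -- iteration 1/4 --
    RT 60: heading 75 -> 15
    FD 7: (20.317,22.444) -> (27.078,24.256) [heading=15, draw]
    FD 2: (27.078,24.256) -> (29.01,24.773) [heading=15, draw]
    -- iteration 2/4 --
    RT 60: heading 15 -> 315
    FD 7: (29.01,24.773) -> (33.96,19.824) [heading=315, draw]
    FD 2: (33.96,19.824) -> (35.374,18.409) [heading=315, draw]
    -- iteration 3/4 --
    RT 60: heading 315 -> 255
    FD 7: (35.374,18.409) -> (33.562,11.648) [heading=255, draw]
    FD 2: (33.562,11.648) -> (33.045,9.716) [heading=255, draw]
    -- iteration 4/4 --
    RT 60: heading 255 -> 195
    FD 7: (33.045,9.716) -> (26.283,7.904) [heading=195, draw]
    FD 2: (26.283,7.904) -> (24.351,7.387) [heading=195, draw]
  ]
  -- iteration 3/3 --
  RT 150: heading 195 -> 45
  FD 20: (24.351,7.387) -> (38.494,21.529) [heading=45, draw]
  REPEAT 4 [
    -- iteration 1/4 --
    RT 60: heading 45 -> 345
    FD 7: (38.494,21.529) -> (45.255,19.717) [heading=345, draw]
    FD 2: (45.255,19.717) -> (47.187,19.199) [heading=345, draw]
    -- iteration 2/4 --
    RT 60: heading 345 -> 285
    FD 7: (47.187,19.199) -> (48.999,12.438) [heading=285, draw]
    FD 2: (48.999,12.438) -> (49.516,10.506) [heading=285, draw]
    -- iteration 3/4 --
    RT 60: heading 285 -> 225
    FD 7: (49.516,10.506) -> (44.566,5.556) [heading=225, draw]
    FD 2: (44.566,5.556) -> (43.152,4.142) [heading=225, draw]
    -- iteration 4/4 --
    RT 60: heading 225 -> 165
    FD 7: (43.152,4.142) -> (36.391,5.954) [heading=165, draw]
    FD 2: (36.391,5.954) -> (34.459,6.472) [heading=165, draw]
  ]
]
LT 120: heading 165 -> 285
RT 194: heading 285 -> 91
FD 20: (34.459,6.472) -> (34.11,26.468) [heading=91, draw]
FD 10: (34.11,26.468) -> (33.935,36.467) [heading=91, draw]
Final: pos=(33.935,36.467), heading=91, 30 segment(s) drawn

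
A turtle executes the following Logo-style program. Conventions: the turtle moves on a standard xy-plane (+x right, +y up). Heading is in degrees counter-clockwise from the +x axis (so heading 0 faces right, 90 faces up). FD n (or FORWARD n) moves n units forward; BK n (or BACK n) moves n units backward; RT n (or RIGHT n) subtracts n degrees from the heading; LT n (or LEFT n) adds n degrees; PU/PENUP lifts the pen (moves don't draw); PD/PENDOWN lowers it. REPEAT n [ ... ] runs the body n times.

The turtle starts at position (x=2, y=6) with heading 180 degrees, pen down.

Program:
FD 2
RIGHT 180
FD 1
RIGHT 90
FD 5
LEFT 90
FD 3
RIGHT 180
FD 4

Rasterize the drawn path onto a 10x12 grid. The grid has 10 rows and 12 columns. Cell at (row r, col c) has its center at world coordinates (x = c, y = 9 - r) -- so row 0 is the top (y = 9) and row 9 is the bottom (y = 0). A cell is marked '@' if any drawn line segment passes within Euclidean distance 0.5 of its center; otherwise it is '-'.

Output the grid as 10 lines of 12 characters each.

Answer: ------------
------------
------------
@@@---------
-@----------
-@----------
-@----------
-@----------
@@@@@-------
------------

Derivation:
Segment 0: (2,6) -> (0,6)
Segment 1: (0,6) -> (1,6)
Segment 2: (1,6) -> (1,1)
Segment 3: (1,1) -> (4,1)
Segment 4: (4,1) -> (0,1)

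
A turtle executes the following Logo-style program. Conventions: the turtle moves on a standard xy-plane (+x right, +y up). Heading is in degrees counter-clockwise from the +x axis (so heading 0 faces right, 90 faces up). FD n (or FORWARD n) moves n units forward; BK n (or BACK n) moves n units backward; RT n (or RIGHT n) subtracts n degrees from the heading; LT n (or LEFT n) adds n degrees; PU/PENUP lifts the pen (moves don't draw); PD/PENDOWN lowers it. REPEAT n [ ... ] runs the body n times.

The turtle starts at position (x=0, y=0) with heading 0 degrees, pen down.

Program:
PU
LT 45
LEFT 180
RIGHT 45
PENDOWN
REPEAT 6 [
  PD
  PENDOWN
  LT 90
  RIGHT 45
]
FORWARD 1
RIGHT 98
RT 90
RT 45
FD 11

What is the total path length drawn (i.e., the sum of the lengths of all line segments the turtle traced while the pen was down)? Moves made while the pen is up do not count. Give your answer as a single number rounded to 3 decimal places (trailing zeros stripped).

Answer: 12

Derivation:
Executing turtle program step by step:
Start: pos=(0,0), heading=0, pen down
PU: pen up
LT 45: heading 0 -> 45
LT 180: heading 45 -> 225
RT 45: heading 225 -> 180
PD: pen down
REPEAT 6 [
  -- iteration 1/6 --
  PD: pen down
  PD: pen down
  LT 90: heading 180 -> 270
  RT 45: heading 270 -> 225
  -- iteration 2/6 --
  PD: pen down
  PD: pen down
  LT 90: heading 225 -> 315
  RT 45: heading 315 -> 270
  -- iteration 3/6 --
  PD: pen down
  PD: pen down
  LT 90: heading 270 -> 0
  RT 45: heading 0 -> 315
  -- iteration 4/6 --
  PD: pen down
  PD: pen down
  LT 90: heading 315 -> 45
  RT 45: heading 45 -> 0
  -- iteration 5/6 --
  PD: pen down
  PD: pen down
  LT 90: heading 0 -> 90
  RT 45: heading 90 -> 45
  -- iteration 6/6 --
  PD: pen down
  PD: pen down
  LT 90: heading 45 -> 135
  RT 45: heading 135 -> 90
]
FD 1: (0,0) -> (0,1) [heading=90, draw]
RT 98: heading 90 -> 352
RT 90: heading 352 -> 262
RT 45: heading 262 -> 217
FD 11: (0,1) -> (-8.785,-5.62) [heading=217, draw]
Final: pos=(-8.785,-5.62), heading=217, 2 segment(s) drawn

Segment lengths:
  seg 1: (0,0) -> (0,1), length = 1
  seg 2: (0,1) -> (-8.785,-5.62), length = 11
Total = 12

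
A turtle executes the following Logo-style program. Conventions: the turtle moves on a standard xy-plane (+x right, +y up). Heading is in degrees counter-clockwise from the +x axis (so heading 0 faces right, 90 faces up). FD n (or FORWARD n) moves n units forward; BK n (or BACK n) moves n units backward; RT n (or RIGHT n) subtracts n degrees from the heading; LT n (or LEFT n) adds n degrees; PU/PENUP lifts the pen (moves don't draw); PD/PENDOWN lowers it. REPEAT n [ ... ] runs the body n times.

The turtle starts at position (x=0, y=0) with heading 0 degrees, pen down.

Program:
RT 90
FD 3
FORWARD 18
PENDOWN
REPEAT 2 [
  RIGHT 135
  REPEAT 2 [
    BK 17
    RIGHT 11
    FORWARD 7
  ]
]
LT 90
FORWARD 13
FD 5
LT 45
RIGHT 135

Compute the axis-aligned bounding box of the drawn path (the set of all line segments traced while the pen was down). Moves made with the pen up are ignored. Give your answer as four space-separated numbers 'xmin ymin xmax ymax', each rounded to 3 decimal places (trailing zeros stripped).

Answer: -9.271 -41.311 17.613 0

Derivation:
Executing turtle program step by step:
Start: pos=(0,0), heading=0, pen down
RT 90: heading 0 -> 270
FD 3: (0,0) -> (0,-3) [heading=270, draw]
FD 18: (0,-3) -> (0,-21) [heading=270, draw]
PD: pen down
REPEAT 2 [
  -- iteration 1/2 --
  RT 135: heading 270 -> 135
  REPEAT 2 [
    -- iteration 1/2 --
    BK 17: (0,-21) -> (12.021,-33.021) [heading=135, draw]
    RT 11: heading 135 -> 124
    FD 7: (12.021,-33.021) -> (8.106,-27.218) [heading=124, draw]
    -- iteration 2/2 --
    BK 17: (8.106,-27.218) -> (17.613,-41.311) [heading=124, draw]
    RT 11: heading 124 -> 113
    FD 7: (17.613,-41.311) -> (14.878,-34.868) [heading=113, draw]
  ]
  -- iteration 2/2 --
  RT 135: heading 113 -> 338
  REPEAT 2 [
    -- iteration 1/2 --
    BK 17: (14.878,-34.868) -> (-0.884,-28.499) [heading=338, draw]
    RT 11: heading 338 -> 327
    FD 7: (-0.884,-28.499) -> (4.986,-32.312) [heading=327, draw]
    -- iteration 2/2 --
    BK 17: (4.986,-32.312) -> (-9.271,-23.053) [heading=327, draw]
    RT 11: heading 327 -> 316
    FD 7: (-9.271,-23.053) -> (-4.236,-27.916) [heading=316, draw]
  ]
]
LT 90: heading 316 -> 46
FD 13: (-4.236,-27.916) -> (4.795,-18.564) [heading=46, draw]
FD 5: (4.795,-18.564) -> (8.268,-14.967) [heading=46, draw]
LT 45: heading 46 -> 91
RT 135: heading 91 -> 316
Final: pos=(8.268,-14.967), heading=316, 12 segment(s) drawn

Segment endpoints: x in {-9.271, -4.236, -0.884, 0, 0, 0, 4.795, 4.986, 8.106, 8.268, 12.021, 14.878, 17.613}, y in {-41.311, -34.868, -33.021, -32.312, -28.499, -27.916, -27.218, -23.053, -21, -18.564, -14.967, -3, 0}
xmin=-9.271, ymin=-41.311, xmax=17.613, ymax=0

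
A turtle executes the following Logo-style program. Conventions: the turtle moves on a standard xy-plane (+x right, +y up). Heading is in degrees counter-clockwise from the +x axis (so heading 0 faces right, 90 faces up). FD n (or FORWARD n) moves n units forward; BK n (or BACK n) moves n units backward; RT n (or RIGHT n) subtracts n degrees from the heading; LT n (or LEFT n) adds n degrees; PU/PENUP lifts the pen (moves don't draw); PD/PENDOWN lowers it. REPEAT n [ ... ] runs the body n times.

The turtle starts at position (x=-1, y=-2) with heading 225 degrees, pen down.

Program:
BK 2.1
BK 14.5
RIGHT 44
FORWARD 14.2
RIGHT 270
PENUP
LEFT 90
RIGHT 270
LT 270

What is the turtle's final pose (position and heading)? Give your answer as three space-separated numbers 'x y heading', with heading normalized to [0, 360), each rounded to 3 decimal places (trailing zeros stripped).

Executing turtle program step by step:
Start: pos=(-1,-2), heading=225, pen down
BK 2.1: (-1,-2) -> (0.485,-0.515) [heading=225, draw]
BK 14.5: (0.485,-0.515) -> (10.738,9.738) [heading=225, draw]
RT 44: heading 225 -> 181
FD 14.2: (10.738,9.738) -> (-3.46,9.49) [heading=181, draw]
RT 270: heading 181 -> 271
PU: pen up
LT 90: heading 271 -> 1
RT 270: heading 1 -> 91
LT 270: heading 91 -> 1
Final: pos=(-3.46,9.49), heading=1, 3 segment(s) drawn

Answer: -3.46 9.49 1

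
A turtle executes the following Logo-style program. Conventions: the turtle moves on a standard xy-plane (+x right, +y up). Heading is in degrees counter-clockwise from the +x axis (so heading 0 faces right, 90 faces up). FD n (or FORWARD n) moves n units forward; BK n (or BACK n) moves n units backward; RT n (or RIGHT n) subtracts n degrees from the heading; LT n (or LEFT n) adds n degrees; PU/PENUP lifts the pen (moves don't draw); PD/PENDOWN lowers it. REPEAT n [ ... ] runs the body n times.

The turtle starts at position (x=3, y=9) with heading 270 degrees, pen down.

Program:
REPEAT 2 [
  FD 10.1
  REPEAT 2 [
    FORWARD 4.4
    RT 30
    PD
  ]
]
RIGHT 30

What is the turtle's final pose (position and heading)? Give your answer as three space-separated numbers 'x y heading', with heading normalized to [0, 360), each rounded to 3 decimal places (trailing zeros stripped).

Answer: -16.157 -16.561 120

Derivation:
Executing turtle program step by step:
Start: pos=(3,9), heading=270, pen down
REPEAT 2 [
  -- iteration 1/2 --
  FD 10.1: (3,9) -> (3,-1.1) [heading=270, draw]
  REPEAT 2 [
    -- iteration 1/2 --
    FD 4.4: (3,-1.1) -> (3,-5.5) [heading=270, draw]
    RT 30: heading 270 -> 240
    PD: pen down
    -- iteration 2/2 --
    FD 4.4: (3,-5.5) -> (0.8,-9.311) [heading=240, draw]
    RT 30: heading 240 -> 210
    PD: pen down
  ]
  -- iteration 2/2 --
  FD 10.1: (0.8,-9.311) -> (-7.947,-14.361) [heading=210, draw]
  REPEAT 2 [
    -- iteration 1/2 --
    FD 4.4: (-7.947,-14.361) -> (-11.757,-16.561) [heading=210, draw]
    RT 30: heading 210 -> 180
    PD: pen down
    -- iteration 2/2 --
    FD 4.4: (-11.757,-16.561) -> (-16.157,-16.561) [heading=180, draw]
    RT 30: heading 180 -> 150
    PD: pen down
  ]
]
RT 30: heading 150 -> 120
Final: pos=(-16.157,-16.561), heading=120, 6 segment(s) drawn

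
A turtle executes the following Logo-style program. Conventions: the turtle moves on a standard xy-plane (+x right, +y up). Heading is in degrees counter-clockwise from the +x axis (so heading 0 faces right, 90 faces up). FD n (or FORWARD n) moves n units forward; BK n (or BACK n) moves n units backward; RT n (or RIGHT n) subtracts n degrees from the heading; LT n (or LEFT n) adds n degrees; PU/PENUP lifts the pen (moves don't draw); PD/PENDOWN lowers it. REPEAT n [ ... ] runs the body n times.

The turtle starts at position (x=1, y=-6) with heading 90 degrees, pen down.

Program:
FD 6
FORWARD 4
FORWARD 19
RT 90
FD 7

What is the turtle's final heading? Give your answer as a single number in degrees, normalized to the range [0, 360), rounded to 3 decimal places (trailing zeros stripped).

Executing turtle program step by step:
Start: pos=(1,-6), heading=90, pen down
FD 6: (1,-6) -> (1,0) [heading=90, draw]
FD 4: (1,0) -> (1,4) [heading=90, draw]
FD 19: (1,4) -> (1,23) [heading=90, draw]
RT 90: heading 90 -> 0
FD 7: (1,23) -> (8,23) [heading=0, draw]
Final: pos=(8,23), heading=0, 4 segment(s) drawn

Answer: 0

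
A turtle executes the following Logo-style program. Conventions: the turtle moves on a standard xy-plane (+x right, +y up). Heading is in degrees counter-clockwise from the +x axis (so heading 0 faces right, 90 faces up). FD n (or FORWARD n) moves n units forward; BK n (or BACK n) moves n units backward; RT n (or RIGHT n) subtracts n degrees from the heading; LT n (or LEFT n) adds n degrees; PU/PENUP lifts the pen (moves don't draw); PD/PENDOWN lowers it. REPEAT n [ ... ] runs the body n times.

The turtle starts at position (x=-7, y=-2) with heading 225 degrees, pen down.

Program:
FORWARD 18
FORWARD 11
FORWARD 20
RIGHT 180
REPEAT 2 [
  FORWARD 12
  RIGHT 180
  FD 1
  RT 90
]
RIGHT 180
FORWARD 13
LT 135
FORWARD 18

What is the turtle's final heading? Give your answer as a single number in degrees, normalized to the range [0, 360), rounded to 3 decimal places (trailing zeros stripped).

Answer: 180

Derivation:
Executing turtle program step by step:
Start: pos=(-7,-2), heading=225, pen down
FD 18: (-7,-2) -> (-19.728,-14.728) [heading=225, draw]
FD 11: (-19.728,-14.728) -> (-27.506,-22.506) [heading=225, draw]
FD 20: (-27.506,-22.506) -> (-41.648,-36.648) [heading=225, draw]
RT 180: heading 225 -> 45
REPEAT 2 [
  -- iteration 1/2 --
  FD 12: (-41.648,-36.648) -> (-33.163,-28.163) [heading=45, draw]
  RT 180: heading 45 -> 225
  FD 1: (-33.163,-28.163) -> (-33.87,-28.87) [heading=225, draw]
  RT 90: heading 225 -> 135
  -- iteration 2/2 --
  FD 12: (-33.87,-28.87) -> (-42.355,-20.385) [heading=135, draw]
  RT 180: heading 135 -> 315
  FD 1: (-42.355,-20.385) -> (-41.648,-21.092) [heading=315, draw]
  RT 90: heading 315 -> 225
]
RT 180: heading 225 -> 45
FD 13: (-41.648,-21.092) -> (-32.456,-11.899) [heading=45, draw]
LT 135: heading 45 -> 180
FD 18: (-32.456,-11.899) -> (-50.456,-11.899) [heading=180, draw]
Final: pos=(-50.456,-11.899), heading=180, 9 segment(s) drawn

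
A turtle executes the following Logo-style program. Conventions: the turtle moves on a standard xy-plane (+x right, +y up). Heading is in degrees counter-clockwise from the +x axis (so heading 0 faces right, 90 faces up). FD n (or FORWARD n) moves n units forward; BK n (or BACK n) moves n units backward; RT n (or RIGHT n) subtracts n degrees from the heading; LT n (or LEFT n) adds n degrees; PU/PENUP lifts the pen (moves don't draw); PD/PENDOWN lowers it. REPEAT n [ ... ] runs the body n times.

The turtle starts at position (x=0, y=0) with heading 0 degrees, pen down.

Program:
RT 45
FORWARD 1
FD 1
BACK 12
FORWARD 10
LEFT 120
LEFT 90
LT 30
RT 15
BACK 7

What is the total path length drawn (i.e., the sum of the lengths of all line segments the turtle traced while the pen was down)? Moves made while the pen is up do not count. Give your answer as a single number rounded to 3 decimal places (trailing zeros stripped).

Executing turtle program step by step:
Start: pos=(0,0), heading=0, pen down
RT 45: heading 0 -> 315
FD 1: (0,0) -> (0.707,-0.707) [heading=315, draw]
FD 1: (0.707,-0.707) -> (1.414,-1.414) [heading=315, draw]
BK 12: (1.414,-1.414) -> (-7.071,7.071) [heading=315, draw]
FD 10: (-7.071,7.071) -> (0,0) [heading=315, draw]
LT 120: heading 315 -> 75
LT 90: heading 75 -> 165
LT 30: heading 165 -> 195
RT 15: heading 195 -> 180
BK 7: (0,0) -> (7,0) [heading=180, draw]
Final: pos=(7,0), heading=180, 5 segment(s) drawn

Segment lengths:
  seg 1: (0,0) -> (0.707,-0.707), length = 1
  seg 2: (0.707,-0.707) -> (1.414,-1.414), length = 1
  seg 3: (1.414,-1.414) -> (-7.071,7.071), length = 12
  seg 4: (-7.071,7.071) -> (0,0), length = 10
  seg 5: (0,0) -> (7,0), length = 7
Total = 31

Answer: 31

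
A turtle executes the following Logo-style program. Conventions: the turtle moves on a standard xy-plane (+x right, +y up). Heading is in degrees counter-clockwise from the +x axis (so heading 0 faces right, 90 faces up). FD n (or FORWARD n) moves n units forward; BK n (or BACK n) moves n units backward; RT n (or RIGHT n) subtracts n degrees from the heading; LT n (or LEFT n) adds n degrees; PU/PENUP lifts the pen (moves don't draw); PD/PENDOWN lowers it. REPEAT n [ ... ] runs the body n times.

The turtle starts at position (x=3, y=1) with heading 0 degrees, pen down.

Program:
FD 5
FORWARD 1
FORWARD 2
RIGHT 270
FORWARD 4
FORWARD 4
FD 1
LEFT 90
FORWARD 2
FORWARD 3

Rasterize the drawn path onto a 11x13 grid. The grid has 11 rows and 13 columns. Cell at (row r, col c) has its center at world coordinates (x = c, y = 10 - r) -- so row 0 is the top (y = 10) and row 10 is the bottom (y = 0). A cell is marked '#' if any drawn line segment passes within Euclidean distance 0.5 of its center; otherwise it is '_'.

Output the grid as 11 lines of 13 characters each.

Answer: ______######_
___________#_
___________#_
___________#_
___________#_
___________#_
___________#_
___________#_
___________#_
___#########_
_____________

Derivation:
Segment 0: (3,1) -> (8,1)
Segment 1: (8,1) -> (9,1)
Segment 2: (9,1) -> (11,1)
Segment 3: (11,1) -> (11,5)
Segment 4: (11,5) -> (11,9)
Segment 5: (11,9) -> (11,10)
Segment 6: (11,10) -> (9,10)
Segment 7: (9,10) -> (6,10)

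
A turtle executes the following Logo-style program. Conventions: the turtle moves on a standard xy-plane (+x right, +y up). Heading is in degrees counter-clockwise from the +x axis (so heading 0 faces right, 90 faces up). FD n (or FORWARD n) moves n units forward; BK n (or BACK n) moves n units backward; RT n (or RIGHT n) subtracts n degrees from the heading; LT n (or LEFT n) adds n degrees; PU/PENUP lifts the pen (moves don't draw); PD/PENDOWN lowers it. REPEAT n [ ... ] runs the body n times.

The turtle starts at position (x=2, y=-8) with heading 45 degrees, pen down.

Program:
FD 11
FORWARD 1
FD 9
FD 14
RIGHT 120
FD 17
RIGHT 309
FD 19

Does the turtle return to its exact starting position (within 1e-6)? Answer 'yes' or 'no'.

Answer: no

Derivation:
Executing turtle program step by step:
Start: pos=(2,-8), heading=45, pen down
FD 11: (2,-8) -> (9.778,-0.222) [heading=45, draw]
FD 1: (9.778,-0.222) -> (10.485,0.485) [heading=45, draw]
FD 9: (10.485,0.485) -> (16.849,6.849) [heading=45, draw]
FD 14: (16.849,6.849) -> (26.749,16.749) [heading=45, draw]
RT 120: heading 45 -> 285
FD 17: (26.749,16.749) -> (31.149,0.328) [heading=285, draw]
RT 309: heading 285 -> 336
FD 19: (31.149,0.328) -> (48.506,-7.4) [heading=336, draw]
Final: pos=(48.506,-7.4), heading=336, 6 segment(s) drawn

Start position: (2, -8)
Final position: (48.506, -7.4)
Distance = 46.51; >= 1e-6 -> NOT closed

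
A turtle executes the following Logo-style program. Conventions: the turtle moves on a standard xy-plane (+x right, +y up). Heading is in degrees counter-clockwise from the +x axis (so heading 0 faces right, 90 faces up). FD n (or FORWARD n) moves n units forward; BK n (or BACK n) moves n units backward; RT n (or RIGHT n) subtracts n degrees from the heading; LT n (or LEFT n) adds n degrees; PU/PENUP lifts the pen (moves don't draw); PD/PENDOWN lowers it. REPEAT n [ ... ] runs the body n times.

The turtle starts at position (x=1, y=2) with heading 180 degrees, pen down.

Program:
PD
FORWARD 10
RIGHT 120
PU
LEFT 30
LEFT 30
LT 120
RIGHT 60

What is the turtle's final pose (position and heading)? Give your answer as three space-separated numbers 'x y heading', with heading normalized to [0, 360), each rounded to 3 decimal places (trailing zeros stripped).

Answer: -9 2 180

Derivation:
Executing turtle program step by step:
Start: pos=(1,2), heading=180, pen down
PD: pen down
FD 10: (1,2) -> (-9,2) [heading=180, draw]
RT 120: heading 180 -> 60
PU: pen up
LT 30: heading 60 -> 90
LT 30: heading 90 -> 120
LT 120: heading 120 -> 240
RT 60: heading 240 -> 180
Final: pos=(-9,2), heading=180, 1 segment(s) drawn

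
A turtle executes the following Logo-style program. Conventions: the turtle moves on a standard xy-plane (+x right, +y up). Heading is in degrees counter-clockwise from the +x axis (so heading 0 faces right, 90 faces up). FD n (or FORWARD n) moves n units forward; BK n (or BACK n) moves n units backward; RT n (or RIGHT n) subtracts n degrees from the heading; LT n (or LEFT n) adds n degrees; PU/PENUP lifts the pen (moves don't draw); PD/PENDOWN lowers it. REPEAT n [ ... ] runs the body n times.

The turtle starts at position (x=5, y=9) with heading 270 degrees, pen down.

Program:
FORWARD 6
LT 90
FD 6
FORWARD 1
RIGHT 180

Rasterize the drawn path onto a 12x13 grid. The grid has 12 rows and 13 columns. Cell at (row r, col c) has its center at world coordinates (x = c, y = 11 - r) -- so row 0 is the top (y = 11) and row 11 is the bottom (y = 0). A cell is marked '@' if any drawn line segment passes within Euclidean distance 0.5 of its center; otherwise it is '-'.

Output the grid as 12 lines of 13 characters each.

Segment 0: (5,9) -> (5,3)
Segment 1: (5,3) -> (11,3)
Segment 2: (11,3) -> (12,3)

Answer: -------------
-------------
-----@-------
-----@-------
-----@-------
-----@-------
-----@-------
-----@-------
-----@@@@@@@@
-------------
-------------
-------------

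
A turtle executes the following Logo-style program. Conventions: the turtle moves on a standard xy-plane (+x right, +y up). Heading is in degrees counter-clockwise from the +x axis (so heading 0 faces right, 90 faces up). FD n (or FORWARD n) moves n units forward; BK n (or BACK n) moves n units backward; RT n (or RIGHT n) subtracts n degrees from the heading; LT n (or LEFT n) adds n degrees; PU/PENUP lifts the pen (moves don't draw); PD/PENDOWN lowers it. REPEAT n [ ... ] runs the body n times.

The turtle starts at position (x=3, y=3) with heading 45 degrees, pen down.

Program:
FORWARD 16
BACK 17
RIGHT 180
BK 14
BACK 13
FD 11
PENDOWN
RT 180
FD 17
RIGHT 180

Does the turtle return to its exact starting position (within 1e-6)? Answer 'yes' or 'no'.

Answer: no

Derivation:
Executing turtle program step by step:
Start: pos=(3,3), heading=45, pen down
FD 16: (3,3) -> (14.314,14.314) [heading=45, draw]
BK 17: (14.314,14.314) -> (2.293,2.293) [heading=45, draw]
RT 180: heading 45 -> 225
BK 14: (2.293,2.293) -> (12.192,12.192) [heading=225, draw]
BK 13: (12.192,12.192) -> (21.385,21.385) [heading=225, draw]
FD 11: (21.385,21.385) -> (13.607,13.607) [heading=225, draw]
PD: pen down
RT 180: heading 225 -> 45
FD 17: (13.607,13.607) -> (25.627,25.627) [heading=45, draw]
RT 180: heading 45 -> 225
Final: pos=(25.627,25.627), heading=225, 6 segment(s) drawn

Start position: (3, 3)
Final position: (25.627, 25.627)
Distance = 32; >= 1e-6 -> NOT closed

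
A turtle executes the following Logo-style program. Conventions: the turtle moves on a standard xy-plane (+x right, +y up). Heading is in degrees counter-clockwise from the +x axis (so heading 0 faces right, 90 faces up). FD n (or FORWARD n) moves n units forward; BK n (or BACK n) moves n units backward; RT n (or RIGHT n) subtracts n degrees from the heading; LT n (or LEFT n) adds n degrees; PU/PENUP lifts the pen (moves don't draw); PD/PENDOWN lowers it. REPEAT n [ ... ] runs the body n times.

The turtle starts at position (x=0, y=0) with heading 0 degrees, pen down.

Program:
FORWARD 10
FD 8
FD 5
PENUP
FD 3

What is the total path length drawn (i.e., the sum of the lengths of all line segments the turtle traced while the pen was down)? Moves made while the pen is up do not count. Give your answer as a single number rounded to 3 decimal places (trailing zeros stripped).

Executing turtle program step by step:
Start: pos=(0,0), heading=0, pen down
FD 10: (0,0) -> (10,0) [heading=0, draw]
FD 8: (10,0) -> (18,0) [heading=0, draw]
FD 5: (18,0) -> (23,0) [heading=0, draw]
PU: pen up
FD 3: (23,0) -> (26,0) [heading=0, move]
Final: pos=(26,0), heading=0, 3 segment(s) drawn

Segment lengths:
  seg 1: (0,0) -> (10,0), length = 10
  seg 2: (10,0) -> (18,0), length = 8
  seg 3: (18,0) -> (23,0), length = 5
Total = 23

Answer: 23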